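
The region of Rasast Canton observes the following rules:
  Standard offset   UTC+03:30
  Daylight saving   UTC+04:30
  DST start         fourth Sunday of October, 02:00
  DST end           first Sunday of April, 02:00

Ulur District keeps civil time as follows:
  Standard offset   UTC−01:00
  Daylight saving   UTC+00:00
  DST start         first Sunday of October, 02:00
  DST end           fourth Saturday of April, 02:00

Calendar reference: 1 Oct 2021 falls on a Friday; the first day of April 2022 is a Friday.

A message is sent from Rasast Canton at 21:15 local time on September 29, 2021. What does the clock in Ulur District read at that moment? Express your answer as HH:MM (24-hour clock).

1 October 2021 is a Friday, so the first Sunday is October 3 and the fourth is October 24.
1 April 2022 is a Friday, so the first Sunday is April 3.
September 29, 2021 does not fall between 24 October 2021 and 3 April 2022, so daylight saving is not in effect and Rasast Canton is at UTC+03:30.
21:15 Rasast Canton − 3h30m = 17:45 UTC.
1 October 2021 is a Friday, so the first Sunday is October 3.
1 April 2022 is a Friday, so the first Saturday is April 2 and the fourth is April 23.
At the standard offset (UTC−01:00), 17:45 UTC − 1h = 16:45 Ulur District standard time.
The standard-time date in Ulur District, September 29, 2021, does not fall between 3 October 2021 and 23 April 2022, so daylight saving is not in effect and Ulur District is at UTC−01:00.
17:45 UTC − 1h = 16:45 Ulur District.

16:45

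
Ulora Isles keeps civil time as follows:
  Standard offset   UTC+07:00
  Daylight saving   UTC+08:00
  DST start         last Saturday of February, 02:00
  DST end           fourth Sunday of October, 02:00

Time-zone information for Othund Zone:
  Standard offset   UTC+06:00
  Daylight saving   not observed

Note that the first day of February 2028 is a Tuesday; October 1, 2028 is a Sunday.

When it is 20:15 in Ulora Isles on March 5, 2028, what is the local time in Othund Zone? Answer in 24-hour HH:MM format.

18:15

1 February 2028 is a Tuesday, so Saturdays fall on 5, 12, 19, 26; the last is February 26.
1 October 2028 is a Sunday, so the first Sunday is October 1 and the fourth is October 22.
March 5, 2028 lies within the daylight-saving period (26 February – 22 October), so Ulora Isles is on daylight time, UTC+08:00.
20:15 Ulora Isles − 8h = 12:15 UTC.
Othund Zone stays on UTC+06:00 all year.
12:15 UTC + 6h = 18:15 Othund Zone.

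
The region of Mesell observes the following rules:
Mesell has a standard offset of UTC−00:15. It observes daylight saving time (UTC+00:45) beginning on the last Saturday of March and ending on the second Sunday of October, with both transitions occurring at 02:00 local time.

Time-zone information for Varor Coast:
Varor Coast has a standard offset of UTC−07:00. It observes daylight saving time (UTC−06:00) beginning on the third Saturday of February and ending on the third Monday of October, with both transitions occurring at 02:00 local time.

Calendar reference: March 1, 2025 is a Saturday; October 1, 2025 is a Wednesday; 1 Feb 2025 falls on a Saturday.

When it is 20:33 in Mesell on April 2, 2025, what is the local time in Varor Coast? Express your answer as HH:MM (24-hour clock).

1 March 2025 is a Saturday, so Saturdays fall on 1, 8, 15, 22, 29; the last is March 29.
1 October 2025 is a Wednesday, so the first Sunday is October 5 and the second is October 12.
Daylight saving runs 29 March – 12 October; April 2, 2025 is inside that window, so Mesell is at UTC+00:45.
20:33 Mesell − 0h45m = 19:48 UTC.
1 February 2025 is a Saturday, so the first Saturday is February 1 and the third is February 15.
1 October 2025 is a Wednesday, so the first Monday is October 6 and the third is October 20.
At the standard offset (UTC−07:00), 19:48 UTC − 7h = 12:48 Varor Coast standard time.
Daylight saving runs 15 February – 20 October; the standard-time date in Varor Coast, April 2, 2025, is inside that window, so Varor Coast is at UTC−06:00.
19:48 UTC − 6h = 13:48 Varor Coast.

13:48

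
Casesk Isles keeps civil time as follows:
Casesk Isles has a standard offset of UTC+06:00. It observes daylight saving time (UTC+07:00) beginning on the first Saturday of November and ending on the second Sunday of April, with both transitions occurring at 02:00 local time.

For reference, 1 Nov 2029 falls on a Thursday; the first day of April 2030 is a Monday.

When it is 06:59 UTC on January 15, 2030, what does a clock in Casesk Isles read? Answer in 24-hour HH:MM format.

1 November 2029 is a Thursday, so the first Saturday is November 3.
1 April 2030 is a Monday, so the first Sunday is April 7 and the second is April 14.
At the standard offset (UTC+06:00), 06:59 UTC + 6h = 12:59 Casesk Isles standard time.
The standard-time date in Casesk Isles, January 15, 2030, lies within the daylight-saving period (3 November 2029 – 14 April 2030), so Casesk Isles is on daylight time, UTC+07:00.
06:59 UTC + 7h = 13:59 local.

13:59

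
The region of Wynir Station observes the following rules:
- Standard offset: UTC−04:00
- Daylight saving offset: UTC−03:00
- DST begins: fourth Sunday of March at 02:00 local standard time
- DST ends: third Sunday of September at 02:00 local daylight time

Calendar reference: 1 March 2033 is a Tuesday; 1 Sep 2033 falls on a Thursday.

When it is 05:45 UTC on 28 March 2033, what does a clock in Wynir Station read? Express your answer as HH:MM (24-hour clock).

02:45

1 March 2033 is a Tuesday, so the first Sunday is March 6 and the fourth is March 27.
1 September 2033 is a Thursday, so the first Sunday is September 4 and the third is September 18.
At the standard offset (UTC−04:00), 05:45 UTC − 4h = 01:45 Wynir Station standard time.
The standard-time date in Wynir Station, 28 March 2033, lies within the daylight-saving period (27 March – 18 September), so Wynir Station is on daylight time, UTC−03:00.
05:45 UTC − 3h = 02:45 local.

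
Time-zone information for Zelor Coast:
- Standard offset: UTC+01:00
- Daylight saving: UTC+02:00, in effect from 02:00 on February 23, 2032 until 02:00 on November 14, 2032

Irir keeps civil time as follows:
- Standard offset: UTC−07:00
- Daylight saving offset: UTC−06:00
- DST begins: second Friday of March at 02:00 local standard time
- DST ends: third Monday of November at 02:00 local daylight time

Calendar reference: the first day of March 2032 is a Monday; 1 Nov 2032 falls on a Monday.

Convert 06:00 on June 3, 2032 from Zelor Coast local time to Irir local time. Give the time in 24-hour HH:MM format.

22:00

June 3, 2032 falls between 23 February and 14 November, so daylight saving is in effect and Zelor Coast is at UTC+02:00.
06:00 Zelor Coast − 2h = 04:00 UTC.
1 March 2032 is a Monday, so the first Friday is March 5 and the second is March 12.
1 November 2032 is a Monday, so the first Monday is November 1 and the third is November 15.
At the standard offset (UTC−07:00), 04:00 UTC − 7h = 21:00 Irir standard time (rolling into the previous day, 2 June 2032).
The standard-time date in Irir, June 2, 2032, falls between 12 March and 15 November, so daylight saving is in effect and Irir is at UTC−06:00.
04:00 UTC − 6h = 22:00 Irir (rolling into the previous day, 2 June 2032).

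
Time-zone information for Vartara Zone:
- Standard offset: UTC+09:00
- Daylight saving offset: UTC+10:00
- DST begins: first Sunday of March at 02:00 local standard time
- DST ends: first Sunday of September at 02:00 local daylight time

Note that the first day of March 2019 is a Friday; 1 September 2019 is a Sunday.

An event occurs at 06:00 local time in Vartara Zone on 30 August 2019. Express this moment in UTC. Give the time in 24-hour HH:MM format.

1 March 2019 is a Friday, so the first Sunday is March 3.
1 September 2019 is a Sunday, so the first Sunday is September 1.
Daylight saving runs 3 March – 1 September; 30 August 2019 is inside that window, so Vartara Zone is at UTC+10:00.
06:00 local − 10h = 20:00 UTC (rolling into the previous day, 29 August 2019).

20:00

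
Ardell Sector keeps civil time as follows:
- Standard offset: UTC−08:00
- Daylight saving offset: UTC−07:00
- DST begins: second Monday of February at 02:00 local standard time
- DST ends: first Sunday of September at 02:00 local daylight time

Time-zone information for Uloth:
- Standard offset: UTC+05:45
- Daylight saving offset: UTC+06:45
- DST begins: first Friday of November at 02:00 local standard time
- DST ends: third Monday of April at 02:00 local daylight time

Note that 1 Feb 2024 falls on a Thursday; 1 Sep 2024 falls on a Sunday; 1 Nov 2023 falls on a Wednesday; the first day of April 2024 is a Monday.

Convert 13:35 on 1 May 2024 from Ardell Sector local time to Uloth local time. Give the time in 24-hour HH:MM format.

1 February 2024 is a Thursday, so the first Monday is February 5 and the second is February 12.
1 September 2024 is a Sunday, so the first Sunday is September 1.
1 May 2024 falls between 12 February and 1 September, so daylight saving is in effect and Ardell Sector is at UTC−07:00.
13:35 Ardell Sector + 7h = 20:35 UTC.
1 November 2023 is a Wednesday, so the first Friday is November 3.
1 April 2024 is a Monday, so the first Monday is April 1 and the third is April 15.
At the standard offset (UTC+05:45), 20:35 UTC + 5h45m = 02:20 Uloth standard time (rolling into the next day, 2 May 2024).
The standard-time date in Uloth, 2 May 2024, is outside the daylight-saving period (3 November 2023 – 15 April 2024), so Uloth is on standard time, UTC+05:45.
20:35 UTC + 5h45m = 02:20 Uloth (rolling into the next day, 2 May 2024).

02:20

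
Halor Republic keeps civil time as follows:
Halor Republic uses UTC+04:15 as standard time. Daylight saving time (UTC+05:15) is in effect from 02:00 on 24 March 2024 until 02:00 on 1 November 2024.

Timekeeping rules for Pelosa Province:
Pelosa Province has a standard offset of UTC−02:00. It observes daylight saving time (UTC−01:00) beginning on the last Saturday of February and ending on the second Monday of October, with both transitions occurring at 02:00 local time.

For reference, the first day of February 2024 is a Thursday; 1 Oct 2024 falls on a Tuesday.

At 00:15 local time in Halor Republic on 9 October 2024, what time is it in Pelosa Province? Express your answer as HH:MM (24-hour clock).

9 October 2024 falls between 24 March and 1 November, so daylight saving is in effect and Halor Republic is at UTC+05:15.
00:15 Halor Republic − 5h15m = 19:00 UTC (rolling into the previous day, 8 October 2024).
1 February 2024 is a Thursday, so Saturdays fall on 3, 10, 17, 24; the last is February 24.
1 October 2024 is a Tuesday, so the first Monday is October 7 and the second is October 14.
At the standard offset (UTC−02:00), 19:00 UTC − 2h = 17:00 Pelosa Province standard time.
Daylight saving runs 24 February – 14 October; the standard-time date in Pelosa Province, 8 October 2024, is inside that window, so Pelosa Province is at UTC−01:00.
19:00 UTC − 1h = 18:00 Pelosa Province.

18:00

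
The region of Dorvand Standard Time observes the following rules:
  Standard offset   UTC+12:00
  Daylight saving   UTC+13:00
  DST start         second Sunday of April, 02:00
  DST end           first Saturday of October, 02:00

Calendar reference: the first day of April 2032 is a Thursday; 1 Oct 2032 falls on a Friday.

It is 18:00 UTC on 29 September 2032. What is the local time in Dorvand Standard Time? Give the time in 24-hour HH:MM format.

1 April 2032 is a Thursday, so the first Sunday is April 4 and the second is April 11.
1 October 2032 is a Friday, so the first Saturday is October 2.
At the standard offset (UTC+12:00), 18:00 UTC + 12h = 06:00 Dorvand Standard Time standard time (rolling into the next day, 30 September 2032).
The standard-time date in Dorvand Standard Time, 30 September 2032, falls between 11 April and 2 October, so daylight saving is in effect and Dorvand Standard Time is at UTC+13:00.
18:00 UTC + 13h = 07:00 local (rolling into the next day, 30 September 2032).

07:00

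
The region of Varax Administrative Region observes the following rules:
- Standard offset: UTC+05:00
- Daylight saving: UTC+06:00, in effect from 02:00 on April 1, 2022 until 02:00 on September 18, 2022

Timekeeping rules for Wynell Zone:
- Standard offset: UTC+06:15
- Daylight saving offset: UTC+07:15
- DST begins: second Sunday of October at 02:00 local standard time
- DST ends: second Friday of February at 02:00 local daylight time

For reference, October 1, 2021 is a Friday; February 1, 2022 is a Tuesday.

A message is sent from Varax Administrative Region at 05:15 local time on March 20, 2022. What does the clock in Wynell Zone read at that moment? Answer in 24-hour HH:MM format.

March 20, 2022 does not fall between 1 April and 18 September, so daylight saving is not in effect and Varax Administrative Region is at UTC+05:00.
05:15 Varax Administrative Region − 5h = 00:15 UTC.
1 October 2021 is a Friday, so the first Sunday is October 3 and the second is October 10.
1 February 2022 is a Tuesday, so the first Friday is February 4 and the second is February 11.
At the standard offset (UTC+06:15), 00:15 UTC + 6h15m = 06:30 Wynell Zone standard time.
The standard-time date in Wynell Zone, March 20, 2022, does not fall between 10 October 2021 and 11 February 2022, so daylight saving is not in effect and Wynell Zone is at UTC+06:15.
00:15 UTC + 6h15m = 06:30 Wynell Zone.

06:30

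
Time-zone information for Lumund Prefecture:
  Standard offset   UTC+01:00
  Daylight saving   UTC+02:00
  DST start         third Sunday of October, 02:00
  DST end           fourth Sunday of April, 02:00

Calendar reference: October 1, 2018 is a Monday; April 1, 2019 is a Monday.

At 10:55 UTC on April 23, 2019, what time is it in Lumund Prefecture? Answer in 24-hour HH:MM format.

1 October 2018 is a Monday, so the first Sunday is October 7 and the third is October 21.
1 April 2019 is a Monday, so the first Sunday is April 7 and the fourth is April 28.
At the standard offset (UTC+01:00), 10:55 UTC + 1h = 11:55 Lumund Prefecture standard time.
The standard-time date in Lumund Prefecture, April 23, 2019, falls between 21 October 2018 and 28 April 2019, so daylight saving is in effect and Lumund Prefecture is at UTC+02:00.
10:55 UTC + 2h = 12:55 local.

12:55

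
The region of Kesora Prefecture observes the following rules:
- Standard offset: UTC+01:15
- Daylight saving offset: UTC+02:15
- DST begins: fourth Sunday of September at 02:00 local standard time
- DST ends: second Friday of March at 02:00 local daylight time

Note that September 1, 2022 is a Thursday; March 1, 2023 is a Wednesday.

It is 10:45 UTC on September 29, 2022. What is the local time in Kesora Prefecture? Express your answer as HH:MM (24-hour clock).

13:00

1 September 2022 is a Thursday, so the first Sunday is September 4 and the fourth is September 25.
1 March 2023 is a Wednesday, so the first Friday is March 3 and the second is March 10.
At the standard offset (UTC+01:15), 10:45 UTC + 1h15m = 12:00 Kesora Prefecture standard time.
The standard-time date in Kesora Prefecture, September 29, 2022, falls between 25 September 2022 and 10 March 2023, so daylight saving is in effect and Kesora Prefecture is at UTC+02:15.
10:45 UTC + 2h15m = 13:00 local.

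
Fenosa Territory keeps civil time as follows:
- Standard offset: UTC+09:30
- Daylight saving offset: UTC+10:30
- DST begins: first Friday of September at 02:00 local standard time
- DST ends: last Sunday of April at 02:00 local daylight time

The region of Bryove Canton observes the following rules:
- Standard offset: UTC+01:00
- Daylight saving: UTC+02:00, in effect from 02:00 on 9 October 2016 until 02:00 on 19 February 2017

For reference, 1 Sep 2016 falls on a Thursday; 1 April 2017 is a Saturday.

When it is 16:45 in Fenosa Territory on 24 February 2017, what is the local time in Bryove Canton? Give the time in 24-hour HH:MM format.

07:15

1 September 2016 is a Thursday, so the first Friday is September 2.
1 April 2017 is a Saturday, so Sundays fall on 2, 9, 16, 23, 30; the last is April 30.
24 February 2017 lies within the daylight-saving period (2 September 2016 – 30 April 2017), so Fenosa Territory is on daylight time, UTC+10:30.
16:45 Fenosa Territory − 10h30m = 06:15 UTC.
At the standard offset (UTC+01:00), 06:15 UTC + 1h = 07:15 Bryove Canton standard time.
The standard-time date in Bryove Canton, 24 February 2017, does not fall between 9 October 2016 and 19 February 2017, so daylight saving is not in effect and Bryove Canton is at UTC+01:00.
06:15 UTC + 1h = 07:15 Bryove Canton.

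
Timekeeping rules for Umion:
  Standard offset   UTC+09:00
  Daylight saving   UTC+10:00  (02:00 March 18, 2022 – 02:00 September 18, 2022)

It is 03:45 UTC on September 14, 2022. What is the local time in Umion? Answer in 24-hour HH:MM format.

13:45

At the standard offset (UTC+09:00), 03:45 UTC + 9h = 12:45 Umion standard time.
The standard-time date in Umion, September 14, 2022, falls between 18 March and 18 September, so daylight saving is in effect and Umion is at UTC+10:00.
03:45 UTC + 10h = 13:45 local.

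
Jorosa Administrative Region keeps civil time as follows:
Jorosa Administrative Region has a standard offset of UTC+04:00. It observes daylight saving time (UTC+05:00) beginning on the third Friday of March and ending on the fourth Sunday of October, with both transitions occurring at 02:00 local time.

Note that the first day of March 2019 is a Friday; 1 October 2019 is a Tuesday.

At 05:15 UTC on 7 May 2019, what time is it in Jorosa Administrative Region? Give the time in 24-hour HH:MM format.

1 March 2019 is a Friday, so the first Friday is March 1 and the third is March 15.
1 October 2019 is a Tuesday, so the first Sunday is October 6 and the fourth is October 27.
At the standard offset (UTC+04:00), 05:15 UTC + 4h = 09:15 Jorosa Administrative Region standard time.
The standard-time date in Jorosa Administrative Region, 7 May 2019, lies within the daylight-saving period (15 March – 27 October), so Jorosa Administrative Region is on daylight time, UTC+05:00.
05:15 UTC + 5h = 10:15 local.

10:15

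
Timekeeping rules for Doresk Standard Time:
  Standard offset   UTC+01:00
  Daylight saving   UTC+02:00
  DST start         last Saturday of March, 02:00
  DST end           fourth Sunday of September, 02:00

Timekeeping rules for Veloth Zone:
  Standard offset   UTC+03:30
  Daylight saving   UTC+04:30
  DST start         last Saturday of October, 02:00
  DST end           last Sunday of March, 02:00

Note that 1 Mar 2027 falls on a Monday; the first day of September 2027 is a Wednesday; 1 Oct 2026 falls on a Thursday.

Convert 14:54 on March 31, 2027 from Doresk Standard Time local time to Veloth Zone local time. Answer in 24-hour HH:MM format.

1 March 2027 is a Monday, so Saturdays fall on 6, 13, 20, 27; the last is March 27.
1 September 2027 is a Wednesday, so the first Sunday is September 5 and the fourth is September 26.
Daylight saving runs 27 March – 26 September; March 31, 2027 is inside that window, so Doresk Standard Time is at UTC+02:00.
14:54 Doresk Standard Time − 2h = 12:54 UTC.
1 October 2026 is a Thursday, so Saturdays fall on 3, 10, 17, 24, 31; the last is October 31.
1 March 2027 is a Monday, so Sundays fall on 7, 14, 21, 28; the last is March 28.
At the standard offset (UTC+03:30), 12:54 UTC + 3h30m = 16:24 Veloth Zone standard time.
The standard-time date in Veloth Zone, March 31, 2027, is outside the daylight-saving period (31 October 2026 – 28 March 2027), so Veloth Zone is on standard time, UTC+03:30.
12:54 UTC + 3h30m = 16:24 Veloth Zone.

16:24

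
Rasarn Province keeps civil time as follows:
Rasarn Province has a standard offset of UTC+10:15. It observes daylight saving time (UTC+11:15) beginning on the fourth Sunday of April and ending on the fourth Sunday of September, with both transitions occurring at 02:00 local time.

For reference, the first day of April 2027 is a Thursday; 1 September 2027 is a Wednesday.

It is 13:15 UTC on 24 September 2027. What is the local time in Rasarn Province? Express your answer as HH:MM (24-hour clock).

00:30

1 April 2027 is a Thursday, so the first Sunday is April 4 and the fourth is April 25.
1 September 2027 is a Wednesday, so the first Sunday is September 5 and the fourth is September 26.
At the standard offset (UTC+10:15), 13:15 UTC + 10h15m = 23:30 Rasarn Province standard time.
The standard-time date in Rasarn Province, 24 September 2027, falls between 25 April and 26 September, so daylight saving is in effect and Rasarn Province is at UTC+11:15.
13:15 UTC + 11h15m = 00:30 local (rolling into the next day, 25 September 2027).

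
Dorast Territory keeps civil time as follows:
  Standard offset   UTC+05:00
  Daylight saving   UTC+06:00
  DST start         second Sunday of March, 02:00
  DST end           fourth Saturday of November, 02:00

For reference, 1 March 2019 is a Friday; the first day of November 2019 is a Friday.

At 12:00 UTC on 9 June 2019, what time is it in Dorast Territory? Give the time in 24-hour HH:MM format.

1 March 2019 is a Friday, so the first Sunday is March 3 and the second is March 10.
1 November 2019 is a Friday, so the first Saturday is November 2 and the fourth is November 23.
At the standard offset (UTC+05:00), 12:00 UTC + 5h = 17:00 Dorast Territory standard time.
Daylight saving runs 10 March – 23 November; the standard-time date in Dorast Territory, 9 June 2019, is inside that window, so Dorast Territory is at UTC+06:00.
12:00 UTC + 6h = 18:00 local.

18:00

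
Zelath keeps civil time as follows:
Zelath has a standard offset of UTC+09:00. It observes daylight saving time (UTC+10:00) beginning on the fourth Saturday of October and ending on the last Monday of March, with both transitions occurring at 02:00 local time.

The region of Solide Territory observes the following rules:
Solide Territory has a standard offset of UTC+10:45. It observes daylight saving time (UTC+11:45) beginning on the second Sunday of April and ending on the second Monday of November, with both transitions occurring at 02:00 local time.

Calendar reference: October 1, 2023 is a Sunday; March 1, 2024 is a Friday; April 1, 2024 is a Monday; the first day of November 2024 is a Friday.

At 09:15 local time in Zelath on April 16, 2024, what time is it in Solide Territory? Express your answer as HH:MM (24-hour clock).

1 October 2023 is a Sunday, so the first Saturday is October 7 and the fourth is October 28.
1 March 2024 is a Friday, so Mondays fall on 4, 11, 18, 25; the last is March 25.
Daylight saving runs 28 October 2023 – 25 March 2024; April 16, 2024 is outside that window, so Zelath is on standard time at UTC+09:00.
09:15 Zelath − 9h = 00:15 UTC.
1 April 2024 is a Monday, so the first Sunday is April 7 and the second is April 14.
1 November 2024 is a Friday, so the first Monday is November 4 and the second is November 11.
At the standard offset (UTC+10:45), 00:15 UTC + 10h45m = 11:00 Solide Territory standard time.
The standard-time date in Solide Territory, April 16, 2024, lies within the daylight-saving period (14 April – 11 November), so Solide Territory is on daylight time, UTC+11:45.
00:15 UTC + 11h45m = 12:00 Solide Territory.

12:00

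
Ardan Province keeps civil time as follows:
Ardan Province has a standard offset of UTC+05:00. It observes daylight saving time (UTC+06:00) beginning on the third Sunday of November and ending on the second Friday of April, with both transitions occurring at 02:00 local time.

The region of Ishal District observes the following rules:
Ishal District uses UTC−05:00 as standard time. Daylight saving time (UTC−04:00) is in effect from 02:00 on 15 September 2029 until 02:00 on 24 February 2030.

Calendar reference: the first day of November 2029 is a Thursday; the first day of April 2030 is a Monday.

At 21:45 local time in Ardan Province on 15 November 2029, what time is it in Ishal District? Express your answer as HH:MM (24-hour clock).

1 November 2029 is a Thursday, so the first Sunday is November 4 and the third is November 18.
1 April 2030 is a Monday, so the first Friday is April 5 and the second is April 12.
Daylight saving runs 18 November 2029 – 12 April 2030; 15 November 2029 is outside that window, so Ardan Province is on standard time at UTC+05:00.
21:45 Ardan Province − 5h = 16:45 UTC.
At the standard offset (UTC−05:00), 16:45 UTC − 5h = 11:45 Ishal District standard time.
The standard-time date in Ishal District, 15 November 2029, falls between 15 September 2029 and 24 February 2030, so daylight saving is in effect and Ishal District is at UTC−04:00.
16:45 UTC − 4h = 12:45 Ishal District.

12:45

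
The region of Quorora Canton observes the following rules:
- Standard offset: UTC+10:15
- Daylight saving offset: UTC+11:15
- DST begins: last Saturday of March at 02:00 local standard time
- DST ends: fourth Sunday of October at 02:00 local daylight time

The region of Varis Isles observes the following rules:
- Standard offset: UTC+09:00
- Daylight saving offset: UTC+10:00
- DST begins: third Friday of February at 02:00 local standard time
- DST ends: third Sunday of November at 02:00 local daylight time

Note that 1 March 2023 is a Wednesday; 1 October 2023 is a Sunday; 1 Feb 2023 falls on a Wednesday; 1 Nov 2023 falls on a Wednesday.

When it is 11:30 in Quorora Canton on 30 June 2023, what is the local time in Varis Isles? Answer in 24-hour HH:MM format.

1 March 2023 is a Wednesday, so Saturdays fall on 4, 11, 18, 25; the last is March 25.
1 October 2023 is a Sunday, so the first Sunday is October 1 and the fourth is October 22.
30 June 2023 lies within the daylight-saving period (25 March – 22 October), so Quorora Canton is on daylight time, UTC+11:15.
11:30 Quorora Canton − 11h15m = 00:15 UTC.
1 February 2023 is a Wednesday, so the first Friday is February 3 and the third is February 17.
1 November 2023 is a Wednesday, so the first Sunday is November 5 and the third is November 19.
At the standard offset (UTC+09:00), 00:15 UTC + 9h = 09:15 Varis Isles standard time.
Daylight saving runs 17 February – 19 November; the standard-time date in Varis Isles, 30 June 2023, is inside that window, so Varis Isles is at UTC+10:00.
00:15 UTC + 10h = 10:15 Varis Isles.

10:15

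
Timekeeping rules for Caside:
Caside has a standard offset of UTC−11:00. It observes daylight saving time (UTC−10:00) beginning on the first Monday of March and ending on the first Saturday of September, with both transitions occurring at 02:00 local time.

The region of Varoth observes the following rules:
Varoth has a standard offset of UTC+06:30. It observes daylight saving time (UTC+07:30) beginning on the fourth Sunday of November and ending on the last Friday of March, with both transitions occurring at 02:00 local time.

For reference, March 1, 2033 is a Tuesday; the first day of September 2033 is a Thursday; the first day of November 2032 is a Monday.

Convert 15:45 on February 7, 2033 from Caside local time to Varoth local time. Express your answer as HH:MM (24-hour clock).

10:15

1 March 2033 is a Tuesday, so the first Monday is March 7.
1 September 2033 is a Thursday, so the first Saturday is September 3.
Daylight saving runs 7 March – 3 September; February 7, 2033 is outside that window, so Caside is on standard time at UTC−11:00.
15:45 Caside + 11h = 02:45 UTC (rolling into the next day, 8 February 2033).
1 November 2032 is a Monday, so the first Sunday is November 7 and the fourth is November 28.
1 March 2033 is a Tuesday, so Fridays fall on 4, 11, 18, 25; the last is March 25.
At the standard offset (UTC+06:30), 02:45 UTC + 6h30m = 09:15 Varoth standard time.
The standard-time date in Varoth, February 8, 2033, lies within the daylight-saving period (28 November 2032 – 25 March 2033), so Varoth is on daylight time, UTC+07:30.
02:45 UTC + 7h30m = 10:15 Varoth.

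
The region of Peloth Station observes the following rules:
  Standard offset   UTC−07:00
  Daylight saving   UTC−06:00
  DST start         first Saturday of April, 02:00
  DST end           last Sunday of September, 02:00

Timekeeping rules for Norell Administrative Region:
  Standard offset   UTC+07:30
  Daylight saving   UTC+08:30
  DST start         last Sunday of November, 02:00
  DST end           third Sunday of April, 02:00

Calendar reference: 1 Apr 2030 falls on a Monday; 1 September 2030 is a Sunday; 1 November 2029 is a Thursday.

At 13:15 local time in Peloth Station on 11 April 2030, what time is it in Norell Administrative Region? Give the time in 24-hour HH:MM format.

1 April 2030 is a Monday, so the first Saturday is April 6.
1 September 2030 is a Sunday, so Sundays fall on 1, 8, 15, 22, 29; the last is September 29.
Daylight saving runs 6 April – 29 September; 11 April 2030 is inside that window, so Peloth Station is at UTC−06:00.
13:15 Peloth Station + 6h = 19:15 UTC.
1 November 2029 is a Thursday, so Sundays fall on 4, 11, 18, 25; the last is November 25.
1 April 2030 is a Monday, so the first Sunday is April 7 and the third is April 21.
At the standard offset (UTC+07:30), 19:15 UTC + 7h30m = 02:45 Norell Administrative Region standard time (rolling into the next day, 12 April 2030).
The standard-time date in Norell Administrative Region, 12 April 2030, lies within the daylight-saving period (25 November 2029 – 21 April 2030), so Norell Administrative Region is on daylight time, UTC+08:30.
19:15 UTC + 8h30m = 03:45 Norell Administrative Region (rolling into the next day, 12 April 2030).

03:45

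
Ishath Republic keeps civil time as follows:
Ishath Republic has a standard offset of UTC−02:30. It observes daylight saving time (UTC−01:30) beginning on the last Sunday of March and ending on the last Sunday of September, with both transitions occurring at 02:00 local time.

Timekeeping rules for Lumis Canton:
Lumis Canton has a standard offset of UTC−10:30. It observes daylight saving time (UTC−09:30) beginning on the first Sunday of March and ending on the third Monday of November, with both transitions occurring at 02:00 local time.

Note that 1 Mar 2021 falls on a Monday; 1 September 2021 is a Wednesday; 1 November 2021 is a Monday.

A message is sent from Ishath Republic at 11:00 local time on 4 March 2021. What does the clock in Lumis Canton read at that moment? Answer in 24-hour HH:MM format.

1 March 2021 is a Monday, so Sundays fall on 7, 14, 21, 28; the last is March 28.
1 September 2021 is a Wednesday, so Sundays fall on 5, 12, 19, 26; the last is September 26.
4 March 2021 is outside the daylight-saving period (28 March – 26 September), so Ishath Republic is on standard time, UTC−02:30.
11:00 Ishath Republic + 2h30m = 13:30 UTC.
1 March 2021 is a Monday, so the first Sunday is March 7.
1 November 2021 is a Monday, so the first Monday is November 1 and the third is November 15.
At the standard offset (UTC−10:30), 13:30 UTC − 10h30m = 03:00 Lumis Canton standard time.
The standard-time date in Lumis Canton, 4 March 2021, is outside the daylight-saving period (7 March – 15 November), so Lumis Canton is on standard time, UTC−10:30.
13:30 UTC − 10h30m = 03:00 Lumis Canton.

03:00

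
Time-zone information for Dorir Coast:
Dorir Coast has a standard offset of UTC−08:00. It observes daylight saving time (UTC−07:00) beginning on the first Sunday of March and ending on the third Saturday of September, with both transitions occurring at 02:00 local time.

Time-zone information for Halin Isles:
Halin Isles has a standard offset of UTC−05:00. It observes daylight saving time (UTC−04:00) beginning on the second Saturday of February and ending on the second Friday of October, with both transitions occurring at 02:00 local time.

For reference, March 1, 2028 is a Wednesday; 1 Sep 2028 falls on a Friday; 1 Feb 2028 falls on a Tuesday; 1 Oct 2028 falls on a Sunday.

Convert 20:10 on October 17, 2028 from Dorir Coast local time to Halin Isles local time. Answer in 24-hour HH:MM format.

1 March 2028 is a Wednesday, so the first Sunday is March 5.
1 September 2028 is a Friday, so the first Saturday is September 2 and the third is September 16.
October 17, 2028 is outside the daylight-saving period (5 March – 16 September), so Dorir Coast is on standard time, UTC−08:00.
20:10 Dorir Coast + 8h = 04:10 UTC (rolling into the next day, 18 October 2028).
1 February 2028 is a Tuesday, so the first Saturday is February 5 and the second is February 12.
1 October 2028 is a Sunday, so the first Friday is October 6 and the second is October 13.
At the standard offset (UTC−05:00), 04:10 UTC − 5h = 23:10 Halin Isles standard time (rolling into the previous day, 17 October 2028).
The standard-time date in Halin Isles, October 17, 2028, is outside the daylight-saving period (12 February – 13 October), so Halin Isles is on standard time, UTC−05:00.
04:10 UTC − 5h = 23:10 Halin Isles (rolling into the previous day, 17 October 2028).

23:10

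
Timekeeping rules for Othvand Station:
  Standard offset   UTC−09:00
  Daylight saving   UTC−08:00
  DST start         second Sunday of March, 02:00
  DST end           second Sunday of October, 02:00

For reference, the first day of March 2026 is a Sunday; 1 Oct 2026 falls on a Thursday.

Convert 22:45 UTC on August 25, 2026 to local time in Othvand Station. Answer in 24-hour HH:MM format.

14:45

1 March 2026 is a Sunday, so the first Sunday is March 1 and the second is March 8.
1 October 2026 is a Thursday, so the first Sunday is October 4 and the second is October 11.
At the standard offset (UTC−09:00), 22:45 UTC − 9h = 13:45 Othvand Station standard time.
Daylight saving runs 8 March – 11 October; the standard-time date in Othvand Station, August 25, 2026, is inside that window, so Othvand Station is at UTC−08:00.
22:45 UTC − 8h = 14:45 local.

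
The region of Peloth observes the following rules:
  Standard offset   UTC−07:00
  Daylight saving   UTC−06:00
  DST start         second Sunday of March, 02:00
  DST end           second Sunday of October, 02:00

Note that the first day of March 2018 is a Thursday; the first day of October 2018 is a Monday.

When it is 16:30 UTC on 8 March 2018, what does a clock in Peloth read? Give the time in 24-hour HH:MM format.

1 March 2018 is a Thursday, so the first Sunday is March 4 and the second is March 11.
1 October 2018 is a Monday, so the first Sunday is October 7 and the second is October 14.
At the standard offset (UTC−07:00), 16:30 UTC − 7h = 09:30 Peloth standard time.
The standard-time date in Peloth, 8 March 2018, does not fall between 11 March and 14 October, so daylight saving is not in effect and Peloth is at UTC−07:00.
16:30 UTC − 7h = 09:30 local.

09:30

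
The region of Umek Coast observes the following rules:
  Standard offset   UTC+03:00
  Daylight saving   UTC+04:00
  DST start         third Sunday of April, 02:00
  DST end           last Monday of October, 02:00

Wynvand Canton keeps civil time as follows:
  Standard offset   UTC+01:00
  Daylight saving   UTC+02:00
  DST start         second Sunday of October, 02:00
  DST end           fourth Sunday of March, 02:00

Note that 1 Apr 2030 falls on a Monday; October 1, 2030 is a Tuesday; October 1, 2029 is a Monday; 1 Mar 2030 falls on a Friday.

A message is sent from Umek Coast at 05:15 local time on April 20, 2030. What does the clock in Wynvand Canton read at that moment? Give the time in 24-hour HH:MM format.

03:15

1 April 2030 is a Monday, so the first Sunday is April 7 and the third is April 21.
1 October 2030 is a Tuesday, so Mondays fall on 7, 14, 21, 28; the last is October 28.
April 20, 2030 does not fall between 21 April and 28 October, so daylight saving is not in effect and Umek Coast is at UTC+03:00.
05:15 Umek Coast − 3h = 02:15 UTC.
1 October 2029 is a Monday, so the first Sunday is October 7 and the second is October 14.
1 March 2030 is a Friday, so the first Sunday is March 3 and the fourth is March 24.
At the standard offset (UTC+01:00), 02:15 UTC + 1h = 03:15 Wynvand Canton standard time.
The standard-time date in Wynvand Canton, April 20, 2030, is outside the daylight-saving period (14 October 2029 – 24 March 2030), so Wynvand Canton is on standard time, UTC+01:00.
02:15 UTC + 1h = 03:15 Wynvand Canton.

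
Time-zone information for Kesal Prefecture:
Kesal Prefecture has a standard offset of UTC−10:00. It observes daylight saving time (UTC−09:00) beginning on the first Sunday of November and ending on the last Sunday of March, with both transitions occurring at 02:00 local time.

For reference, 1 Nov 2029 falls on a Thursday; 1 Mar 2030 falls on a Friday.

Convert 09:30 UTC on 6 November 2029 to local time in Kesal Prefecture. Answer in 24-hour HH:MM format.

00:30

1 November 2029 is a Thursday, so the first Sunday is November 4.
1 March 2030 is a Friday, so Sundays fall on 3, 10, 17, 24, 31; the last is March 31.
At the standard offset (UTC−10:00), 09:30 UTC − 10h = 23:30 Kesal Prefecture standard time (rolling into the previous day, 5 November 2029).
The standard-time date in Kesal Prefecture, 5 November 2029, lies within the daylight-saving period (4 November 2029 – 31 March 2030), so Kesal Prefecture is on daylight time, UTC−09:00.
09:30 UTC − 9h = 00:30 local.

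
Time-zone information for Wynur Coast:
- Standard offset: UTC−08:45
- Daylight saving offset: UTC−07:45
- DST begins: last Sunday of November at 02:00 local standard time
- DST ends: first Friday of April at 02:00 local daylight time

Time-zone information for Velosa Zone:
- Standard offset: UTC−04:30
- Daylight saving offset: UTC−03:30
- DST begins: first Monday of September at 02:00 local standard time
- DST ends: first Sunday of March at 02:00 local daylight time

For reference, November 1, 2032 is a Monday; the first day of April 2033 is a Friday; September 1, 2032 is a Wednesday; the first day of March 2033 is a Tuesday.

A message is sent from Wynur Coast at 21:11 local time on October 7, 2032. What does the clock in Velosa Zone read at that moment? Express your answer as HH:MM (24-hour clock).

1 November 2032 is a Monday, so Sundays fall on 7, 14, 21, 28; the last is November 28.
1 April 2033 is a Friday, so the first Friday is April 1.
Daylight saving runs 28 November 2032 – 1 April 2033; October 7, 2032 is outside that window, so Wynur Coast is on standard time at UTC−08:45.
21:11 Wynur Coast + 8h45m = 05:56 UTC (rolling into the next day, 8 October 2032).
1 September 2032 is a Wednesday, so the first Monday is September 6.
1 March 2033 is a Tuesday, so the first Sunday is March 6.
At the standard offset (UTC−04:30), 05:56 UTC − 4h30m = 01:26 Velosa Zone standard time.
The standard-time date in Velosa Zone, October 8, 2032, lies within the daylight-saving period (6 September 2032 – 6 March 2033), so Velosa Zone is on daylight time, UTC−03:30.
05:56 UTC − 3h30m = 02:26 Velosa Zone.

02:26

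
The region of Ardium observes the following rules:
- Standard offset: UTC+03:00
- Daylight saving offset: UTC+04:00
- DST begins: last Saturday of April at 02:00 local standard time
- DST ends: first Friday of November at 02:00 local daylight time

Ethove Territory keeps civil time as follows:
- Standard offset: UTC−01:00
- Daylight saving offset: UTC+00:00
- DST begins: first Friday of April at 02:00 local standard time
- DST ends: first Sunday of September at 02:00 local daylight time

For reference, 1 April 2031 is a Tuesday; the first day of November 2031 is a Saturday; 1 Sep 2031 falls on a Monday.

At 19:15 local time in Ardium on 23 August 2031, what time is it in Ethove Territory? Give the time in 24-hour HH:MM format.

1 April 2031 is a Tuesday, so Saturdays fall on 5, 12, 19, 26; the last is April 26.
1 November 2031 is a Saturday, so the first Friday is November 7.
23 August 2031 falls between 26 April and 7 November, so daylight saving is in effect and Ardium is at UTC+04:00.
19:15 Ardium − 4h = 15:15 UTC.
1 April 2031 is a Tuesday, so the first Friday is April 4.
1 September 2031 is a Monday, so the first Sunday is September 7.
At the standard offset (UTC−01:00), 15:15 UTC − 1h = 14:15 Ethove Territory standard time.
The standard-time date in Ethove Territory, 23 August 2031, falls between 4 April and 7 September, so daylight saving is in effect and Ethove Territory is at UTC+00:00.
15:15 UTC + 0h = 15:15 Ethove Territory.

15:15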